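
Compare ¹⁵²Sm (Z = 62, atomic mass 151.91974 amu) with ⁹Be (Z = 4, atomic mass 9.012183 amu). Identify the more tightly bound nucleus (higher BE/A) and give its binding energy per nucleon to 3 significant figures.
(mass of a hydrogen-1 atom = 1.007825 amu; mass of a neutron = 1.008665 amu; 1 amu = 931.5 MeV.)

¹⁵²Sm; 8.24 MeV/nucleon

¹⁵²Sm: Σm = 62(1.007825) + 90(1.008665) = 153.265000 amu; Δm = 1.345260 amu; E_B = 1253.1 MeV; E_B/A = 8.244 MeV
⁹Be: Σm = 4(1.007825) + 5(1.008665) = 9.074625 amu; Δm = 0.062442 amu; E_B = 58.165 MeV; E_B/A = 6.463 MeV
¹⁵²Sm has the higher binding energy per nucleon, so it is the more tightly bound nucleus.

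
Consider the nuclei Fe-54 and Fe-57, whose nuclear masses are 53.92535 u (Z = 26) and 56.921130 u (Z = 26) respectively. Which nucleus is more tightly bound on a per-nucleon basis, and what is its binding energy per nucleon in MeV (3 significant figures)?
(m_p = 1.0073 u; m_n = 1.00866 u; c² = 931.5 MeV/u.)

Fe-54: Σm = 26(1.0073) + 28(1.00866) = 54.43228 u; Δm = 0.50693 u; E_B = 472.205 MeV; E_B/A = 8.7445 MeV
Fe-57: Σm = 26(1.0073) + 31(1.00866) = 57.45826 u; Δm = 0.537130 u; E_B = 500.34 MeV; E_B/A = 8.778 MeV
Fe-57 has the higher binding energy per nucleon, so it is the more tightly bound nucleus.

Fe-57; 8.78 MeV/nucleon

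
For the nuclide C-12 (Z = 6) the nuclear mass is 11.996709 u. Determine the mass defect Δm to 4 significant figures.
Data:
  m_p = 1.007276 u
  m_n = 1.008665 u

Σm = 6·m_p + 6·m_n = 6.043656 + 6.051990 = 12.095646 u
Δm = 12.095646 − 11.996709 = 0.098937 u

0.09894 u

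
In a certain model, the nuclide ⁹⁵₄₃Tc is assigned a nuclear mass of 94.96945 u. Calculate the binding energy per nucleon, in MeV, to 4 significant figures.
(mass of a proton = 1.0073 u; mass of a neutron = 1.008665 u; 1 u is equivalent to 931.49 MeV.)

7.795 MeV/nucleon

The nucleus contains 43 protons and 95 − 43 = 52 neutrons.
Mass of separated nucleons = 43(1.0073) + 52(1.008665) = 43.3139 + 52.450580 = 95.764480 u
Δm = 95.764480 − 94.96945 = 0.795030 u
Converting to energy: 0.795030 u × 931.49 MeV/u = 740.562 MeV
Per nucleon: 740.562 / 95 = 7.795 MeV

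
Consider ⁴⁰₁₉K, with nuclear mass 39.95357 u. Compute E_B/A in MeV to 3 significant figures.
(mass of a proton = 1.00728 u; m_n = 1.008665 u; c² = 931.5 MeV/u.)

8.54 MeV/nucleon

With 19 protons and 21 neutrons (A = 40):
Σm = 19·m_p + 21·m_n = 19.13832 + 21.181965 = 40.320285 u
The mass defect is 40.320285 − 39.95357 = 0.366715 u.
E_B = 0.366715 × 931.5 = 341.595 MeV
Per nucleon: 341.595 / 40 = 8.540 MeV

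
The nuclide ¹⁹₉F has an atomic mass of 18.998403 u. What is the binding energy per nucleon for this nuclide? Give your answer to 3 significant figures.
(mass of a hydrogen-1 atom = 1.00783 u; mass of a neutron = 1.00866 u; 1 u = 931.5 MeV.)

With 9 protons and 10 neutrons (A = 19):
Mass of separated nucleons = 9(1.00783) + 10(1.00866) = 9.07047 + 10.08660 = 19.15707 u
The mass defect is 19.15707 − 18.998403 = 0.158667 u.
Converting to energy: 0.158667 u × 931.5 MeV/u = 147.798 MeV
BE/A = 147.798 MeV / 19 = 7.779 MeV/nucleon

7.78 MeV/nucleon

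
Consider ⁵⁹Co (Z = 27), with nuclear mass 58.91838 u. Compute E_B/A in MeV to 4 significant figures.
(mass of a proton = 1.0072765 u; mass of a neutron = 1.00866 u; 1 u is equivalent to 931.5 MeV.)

8.766 MeV/nucleon

With 27 protons and 32 neutrons (A = 59):
Σm = 27·m_p + 32·m_n = 27.1964655 + 32.27712 = 59.4735855 u
Δm = 59.4735855 − 58.91838 = 0.5552055 u
Converting to energy: 0.5552055 u × 931.5 MeV/u = 517.174 MeV
Dividing by A = 59 gives 8.766 MeV per nucleon.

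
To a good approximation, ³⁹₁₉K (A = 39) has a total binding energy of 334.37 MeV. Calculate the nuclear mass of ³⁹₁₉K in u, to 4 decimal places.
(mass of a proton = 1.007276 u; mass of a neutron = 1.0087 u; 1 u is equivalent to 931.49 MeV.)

38.9533 u

Mass defect = 334.37 MeV / (931.49 MeV/u) = 0.358963 u
Constituent mass = 19(1.007276) + 20(1.0087) = 39.312244 u
Nuclear mass = 39.312244 − 0.358963 = 38.953281 u ≈ 38.9533 u (to 4 decimal places)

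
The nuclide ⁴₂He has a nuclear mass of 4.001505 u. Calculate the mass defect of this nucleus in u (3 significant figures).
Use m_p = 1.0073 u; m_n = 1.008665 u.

0.0304 u

Mass of separated nucleons = 2(1.0073) + 2(1.008665) = 2.0146 + 2.017330 = 4.031930 u
Δm = 4.031930 − 4.001505 = 0.030425 u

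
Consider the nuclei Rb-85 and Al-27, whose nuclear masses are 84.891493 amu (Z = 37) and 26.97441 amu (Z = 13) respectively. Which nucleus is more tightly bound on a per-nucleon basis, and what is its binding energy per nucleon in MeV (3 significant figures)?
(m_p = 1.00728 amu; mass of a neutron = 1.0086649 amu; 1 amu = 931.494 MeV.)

Rb-85: Σm = 37(1.00728) + 48(1.0086649) = 85.6852752 amu; Δm = 0.7937822 amu; E_B = 739.40 MeV; E_B/A = 8.699 MeV
Al-27: Σm = 13(1.00728) + 14(1.0086649) = 27.2159486 amu; Δm = 0.2415386 amu; E_B = 224.99 MeV; E_B/A = 8.333 MeV
Rb-85 has the higher binding energy per nucleon, so it is the more tightly bound nucleus.

Rb-85; 8.70 MeV/nucleon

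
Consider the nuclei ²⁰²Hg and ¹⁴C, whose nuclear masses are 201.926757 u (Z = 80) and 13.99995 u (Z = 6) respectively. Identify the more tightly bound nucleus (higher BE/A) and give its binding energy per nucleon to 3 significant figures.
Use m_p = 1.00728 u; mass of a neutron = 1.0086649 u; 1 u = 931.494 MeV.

²⁰²Hg; 7.90 MeV/nucleon

²⁰²Hg: Σm = 80(1.00728) + 122(1.0086649) = 203.6395178 u; Δm = 1.7127608 u; E_B = 1595.4 MeV; E_B/A = 7.898 MeV
¹⁴C: Σm = 6(1.00728) + 8(1.0086649) = 14.1129992 u; Δm = 0.1130492 u; E_B = 105.305 MeV; E_B/A = 7.522 MeV
²⁰²Hg has the higher binding energy per nucleon, so it is the more tightly bound nucleus.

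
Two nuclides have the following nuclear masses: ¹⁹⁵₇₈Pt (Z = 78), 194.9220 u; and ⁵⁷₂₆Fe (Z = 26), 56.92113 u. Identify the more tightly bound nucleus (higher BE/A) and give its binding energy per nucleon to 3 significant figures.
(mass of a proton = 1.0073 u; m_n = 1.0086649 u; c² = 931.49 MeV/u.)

¹⁹⁵₇₈Pt: Σm = 78(1.0073) + 117(1.0086649) = 196.5831933 u; Δm = 1.6611933 u; E_B = 1547.4 MeV; E_B/A = 7.935 MeV
⁵⁷₂₆Fe: Σm = 26(1.0073) + 31(1.0086649) = 57.4584119 u; Δm = 0.5372819 u; E_B = 500.47 MeV; E_B/A = 8.780 MeV
⁵⁷₂₆Fe has the higher binding energy per nucleon, so it is the more tightly bound nucleus.

⁵⁷₂₆Fe; 8.78 MeV/nucleon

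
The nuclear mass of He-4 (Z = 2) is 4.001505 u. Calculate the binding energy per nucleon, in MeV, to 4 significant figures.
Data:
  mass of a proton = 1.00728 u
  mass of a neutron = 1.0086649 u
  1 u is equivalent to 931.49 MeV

With 2 protons and 2 neutrons (A = 4):
Total constituent mass: 2 × 1.00728 + 2 × 1.0086649 = 4.0318898 u
Mass defect Δm = 4.0318898 − 4.001505 = 0.0303848 u
E_B = 0.0303848 × 931.49 = 28.3031 MeV
Per nucleon: 28.3031 / 4 = 7.076 MeV

7.076 MeV/nucleon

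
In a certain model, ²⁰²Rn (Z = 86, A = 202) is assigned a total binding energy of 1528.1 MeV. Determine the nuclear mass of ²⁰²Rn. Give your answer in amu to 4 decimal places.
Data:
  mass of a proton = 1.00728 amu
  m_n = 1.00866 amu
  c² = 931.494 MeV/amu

201.9902 amu

Mass defect = 1528.1 MeV / (931.494 MeV/amu) = 1.640483 amu
Constituent mass = 86(1.00728) + 116(1.00866) = 203.63064 amu
Nuclear mass = 203.63064 − 1.640483 = 201.990157 amu ≈ 201.9902 amu (to 4 decimal places)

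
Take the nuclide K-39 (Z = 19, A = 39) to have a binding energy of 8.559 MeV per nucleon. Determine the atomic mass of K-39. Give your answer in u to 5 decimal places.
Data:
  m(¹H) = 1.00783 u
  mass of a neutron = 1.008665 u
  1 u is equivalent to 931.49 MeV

38.96372 u

Total binding energy = 39 × 8.559 = 333.801 MeV
Mass defect = 333.801 MeV / (931.49 MeV/u) = 0.3583517 u
Constituent mass = 19(1.00783) + 20(1.008665) = 39.322070 u
Atomic mass = 39.322070 − 0.3583517 = 38.9637183 u ≈ 38.96372 u (to 5 decimal places)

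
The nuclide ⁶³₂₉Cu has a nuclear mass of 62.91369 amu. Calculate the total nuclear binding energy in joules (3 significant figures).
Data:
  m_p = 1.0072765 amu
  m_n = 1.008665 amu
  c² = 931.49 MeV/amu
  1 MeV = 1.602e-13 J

8.83e-11 J

Σm = 29·m_p + 34·m_n = 29.2110185 + 34.294610 = 63.5056285 amu
Δm = 63.5056285 − 62.91369 = 0.5919385 amu
Binding energy = Δm·c² = 0.5919385 × 931.49 MeV/amu = 551.385 MeV
In joules: 551.385 MeV × 1.602e-13 J/MeV = 8.8332e-11 J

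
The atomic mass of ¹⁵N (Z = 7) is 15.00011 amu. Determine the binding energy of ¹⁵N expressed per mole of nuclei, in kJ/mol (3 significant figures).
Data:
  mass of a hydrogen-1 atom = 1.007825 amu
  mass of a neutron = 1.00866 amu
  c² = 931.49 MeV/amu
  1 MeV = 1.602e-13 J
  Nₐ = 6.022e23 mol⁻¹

Total constituent mass: 7 × 1.007825 + 8 × 1.00866 = 15.124055 amu
The mass defect is 15.124055 − 15.00011 = 0.123945 amu.
Binding energy = Δm·c² = 0.123945 × 931.49 MeV/amu = 115.454 MeV
Per nucleus in joules: 115.454 MeV × 1.602e-13 J/MeV = 1.8496e-11 J
Per mole: 1.8496e-11 J × 6.022e23 mol⁻¹ = 1.1138e+13 J/mol

1.11e+10 kJ/mol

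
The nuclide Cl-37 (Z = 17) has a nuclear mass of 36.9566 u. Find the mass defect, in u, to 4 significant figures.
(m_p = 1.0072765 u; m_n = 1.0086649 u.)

0.3404 u

Mass of separated nucleons = 17(1.0072765) + 20(1.0086649) = 17.1237005 + 20.1732980 = 37.2969985 u
The mass defect is 37.2969985 − 36.9566 = 0.3403985 u.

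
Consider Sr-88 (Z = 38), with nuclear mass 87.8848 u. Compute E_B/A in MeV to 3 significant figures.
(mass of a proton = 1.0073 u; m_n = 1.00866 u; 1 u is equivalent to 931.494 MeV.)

The nucleus contains 38 protons and 88 − 38 = 50 neutrons.
Mass of separated nucleons = 38(1.0073) + 50(1.00866) = 38.2774 + 50.43300 = 88.71040 u
Mass defect Δm = 88.71040 − 87.8848 = 0.82560 u
E_B = 0.82560 × 931.494 = 769.041 MeV
BE/A = 769.041 MeV / 88 = 8.739 MeV/nucleon

8.74 MeV/nucleon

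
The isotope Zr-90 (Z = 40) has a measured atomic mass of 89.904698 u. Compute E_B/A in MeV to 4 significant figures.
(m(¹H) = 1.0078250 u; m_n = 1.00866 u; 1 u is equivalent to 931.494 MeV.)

Σm = 40·m(¹H) + 50·m_n = 40.3130000 + 50.43300 = 90.7460000 u
Mass defect Δm = 90.7460000 − 89.904698 = 0.8413020 u
E_B = 0.8413020 × 931.494 = 783.668 MeV
Dividing by A = 90 gives 8.707 MeV per nucleon.

8.707 MeV/nucleon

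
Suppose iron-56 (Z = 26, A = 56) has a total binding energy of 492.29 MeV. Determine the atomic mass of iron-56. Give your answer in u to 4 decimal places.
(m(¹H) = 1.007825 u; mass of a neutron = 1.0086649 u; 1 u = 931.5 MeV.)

55.9349 u

Mass defect = 492.29 MeV / (931.5 MeV/u) = 0.528492 u
Constituent mass = 26(1.007825) + 30(1.0086649) = 56.4633970 u
Atomic mass = 56.4633970 − 0.528492 = 55.9349050 u ≈ 55.9349 u (to 4 decimal places)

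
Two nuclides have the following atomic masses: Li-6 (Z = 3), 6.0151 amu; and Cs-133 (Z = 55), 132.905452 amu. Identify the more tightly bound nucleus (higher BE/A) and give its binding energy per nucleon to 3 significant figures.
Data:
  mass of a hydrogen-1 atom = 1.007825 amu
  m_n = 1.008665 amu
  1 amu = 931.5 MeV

Cs-133; 8.41 MeV/nucleon

Li-6: Σm = 3(1.007825) + 3(1.008665) = 6.049470 amu; Δm = 0.034370 amu; E_B = 32.016 MeV; E_B/A = 5.336 MeV
Cs-133: Σm = 55(1.007825) + 78(1.008665) = 134.106245 amu; Δm = 1.200793 amu; E_B = 1118.5 MeV; E_B/A = 8.410 MeV
Cs-133 has the higher binding energy per nucleon, so it is the more tightly bound nucleus.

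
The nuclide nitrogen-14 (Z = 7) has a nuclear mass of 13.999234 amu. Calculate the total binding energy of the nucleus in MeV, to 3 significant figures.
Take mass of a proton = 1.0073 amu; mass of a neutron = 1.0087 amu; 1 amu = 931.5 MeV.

105 MeV

Σm = 7·m_p + 7·m_n = 7.0511 + 7.0609 = 14.1120 amu
The mass defect is 14.1120 − 13.999234 = 0.112766 amu.
Binding energy = Δm·c² = 0.112766 × 931.5 MeV/amu = 105.042 MeV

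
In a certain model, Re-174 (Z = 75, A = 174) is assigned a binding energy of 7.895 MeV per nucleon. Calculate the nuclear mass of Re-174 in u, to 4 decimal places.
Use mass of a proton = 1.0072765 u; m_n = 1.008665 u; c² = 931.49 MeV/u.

Total binding energy = 174 × 7.895 = 1373.730 MeV
Mass defect = 1373.730 MeV / (931.49 MeV/u) = 1.474766 u
Constituent mass = 75(1.0072765) + 99(1.008665) = 175.4035725 u
Nuclear mass = 175.4035725 − 1.474766 = 173.9288065 u ≈ 173.9288 u (to 4 decimal places)

173.9288 u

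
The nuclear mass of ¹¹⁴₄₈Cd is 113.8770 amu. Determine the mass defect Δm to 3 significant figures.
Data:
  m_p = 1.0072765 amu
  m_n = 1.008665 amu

Mass of separated nucleons = 48(1.0072765) + 66(1.008665) = 48.3492720 + 66.571890 = 114.9211620 amu
The mass defect is 114.9211620 − 113.8770 = 1.0441620 amu.

1.04 amu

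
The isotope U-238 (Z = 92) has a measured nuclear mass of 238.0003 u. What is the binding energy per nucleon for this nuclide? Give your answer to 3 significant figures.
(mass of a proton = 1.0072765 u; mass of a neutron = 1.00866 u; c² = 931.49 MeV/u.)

Z = 92, so N = A − Z = 238 − 92 = 146.
Total constituent mass: 92 × 1.0072765 + 146 × 1.00866 = 239.9337980 u
Δm = 239.9337980 − 238.0003 = 1.9334980 u
E_B = 1.9334980 × 931.49 = 1801.03 MeV
Dividing by A = 238 gives 7.567 MeV per nucleon.

7.57 MeV/nucleon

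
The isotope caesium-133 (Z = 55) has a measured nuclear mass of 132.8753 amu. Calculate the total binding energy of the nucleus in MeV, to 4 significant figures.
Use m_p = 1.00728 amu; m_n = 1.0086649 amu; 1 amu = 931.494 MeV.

1119 MeV

With 55 protons and 78 neutrons (A = 133):
Total constituent mass: 55 × 1.00728 + 78 × 1.0086649 = 134.0762622 amu
Δm = 134.0762622 − 132.8753 = 1.2009622 amu
E_B = 1.2009622 × 931.494 = 1118.69 MeV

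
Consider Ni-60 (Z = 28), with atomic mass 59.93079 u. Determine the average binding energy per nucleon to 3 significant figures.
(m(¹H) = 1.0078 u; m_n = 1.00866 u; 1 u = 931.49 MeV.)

8.77 MeV/nucleon

The nucleus contains 28 protons and 60 − 28 = 32 neutrons.
Σm = 28·m(¹H) + 32·m_n = 28.2184 + 32.27712 = 60.49552 u
The mass defect is 60.49552 − 59.93079 = 0.56473 u.
E_B = 0.56473 × 931.49 = 526.040 MeV
BE/A = 526.040 MeV / 60 = 8.767 MeV/nucleon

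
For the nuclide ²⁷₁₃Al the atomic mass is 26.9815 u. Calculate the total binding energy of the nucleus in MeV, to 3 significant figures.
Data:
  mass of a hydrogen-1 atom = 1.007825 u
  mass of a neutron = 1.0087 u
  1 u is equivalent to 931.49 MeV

With 13 protons and 14 neutrons (A = 27):
Σm = 13·m(¹H) + 14·m_n = 13.101725 + 14.1218 = 27.223525 u
Mass defect Δm = 27.223525 − 26.9815 = 0.242025 u
Converting to energy: 0.242025 u × 931.49 MeV/u = 225.444 MeV

225 MeV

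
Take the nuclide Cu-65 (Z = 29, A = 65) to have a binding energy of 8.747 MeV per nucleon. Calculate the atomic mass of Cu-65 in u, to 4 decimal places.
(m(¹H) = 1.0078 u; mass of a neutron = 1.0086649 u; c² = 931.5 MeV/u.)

64.9278 u

Total binding energy = 65 × 8.747 = 568.555 MeV
Mass defect = 568.555 MeV / (931.5 MeV/u) = 0.610365 u
Constituent mass = 29(1.0078) + 36(1.0086649) = 65.5381364 u
Atomic mass = 65.5381364 − 0.610365 = 64.9277714 u ≈ 64.9278 u (to 4 decimal places)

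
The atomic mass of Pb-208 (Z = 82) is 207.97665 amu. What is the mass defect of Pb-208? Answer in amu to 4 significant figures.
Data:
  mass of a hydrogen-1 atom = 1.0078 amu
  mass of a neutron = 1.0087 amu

1.759 amu

Z = 82, so N = A − Z = 208 − 82 = 126.
Σm = 82·m(¹H) + 126·m_n = 82.6396 + 127.0962 = 209.7358 amu
Δm = 209.7358 − 207.97665 = 1.75915 amu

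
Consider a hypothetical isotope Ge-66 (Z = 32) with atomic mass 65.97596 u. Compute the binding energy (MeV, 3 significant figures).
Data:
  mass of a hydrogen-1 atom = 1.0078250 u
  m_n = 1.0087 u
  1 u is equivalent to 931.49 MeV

Mass of separated nucleons = 32(1.0078250) + 34(1.0087) = 32.2504000 + 34.2958 = 66.5462000 u
Mass defect Δm = 66.5462000 − 65.97596 = 0.5702400 u
Converting to energy: 0.5702400 u × 931.49 MeV/u = 531.173 MeV

531 MeV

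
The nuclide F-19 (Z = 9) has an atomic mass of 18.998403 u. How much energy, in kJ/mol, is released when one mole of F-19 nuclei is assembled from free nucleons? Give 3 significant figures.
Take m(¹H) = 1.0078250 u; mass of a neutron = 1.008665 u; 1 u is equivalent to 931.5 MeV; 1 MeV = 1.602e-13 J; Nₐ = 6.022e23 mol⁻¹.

1.43e+10 kJ/mol

With 9 protons and 10 neutrons (A = 19):
Total constituent mass: 9 × 1.0078250 + 10 × 1.008665 = 19.1570750 u
The mass defect is 19.1570750 − 18.998403 = 0.1586720 u.
Binding energy = Δm·c² = 0.1586720 × 931.5 MeV/u = 147.803 MeV
Per nucleus in joules: 147.803 MeV × 1.602e-13 J/MeV = 2.3678e-11 J
Per mole: 2.3678e-11 J × 6.022e23 mol⁻¹ = 1.4259e+13 J/mol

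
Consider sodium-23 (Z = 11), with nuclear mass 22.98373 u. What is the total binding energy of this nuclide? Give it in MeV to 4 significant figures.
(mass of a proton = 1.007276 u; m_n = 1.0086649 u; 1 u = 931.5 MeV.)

186.6 MeV

Total constituent mass: 11 × 1.007276 + 12 × 1.0086649 = 23.1840148 u
Mass defect Δm = 23.1840148 − 22.98373 = 0.2002848 u
E_B = 0.2002848 × 931.5 = 186.565 MeV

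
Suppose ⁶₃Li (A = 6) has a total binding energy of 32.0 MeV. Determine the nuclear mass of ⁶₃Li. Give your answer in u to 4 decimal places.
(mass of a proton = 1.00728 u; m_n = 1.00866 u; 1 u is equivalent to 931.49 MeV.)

Mass defect = 32.0 MeV / (931.49 MeV/u) = 0.034354 u
Constituent mass = 3(1.00728) + 3(1.00866) = 6.04782 u
Nuclear mass = 6.04782 − 0.034354 = 6.013466 u ≈ 6.0135 u (to 4 decimal places)

6.0135 u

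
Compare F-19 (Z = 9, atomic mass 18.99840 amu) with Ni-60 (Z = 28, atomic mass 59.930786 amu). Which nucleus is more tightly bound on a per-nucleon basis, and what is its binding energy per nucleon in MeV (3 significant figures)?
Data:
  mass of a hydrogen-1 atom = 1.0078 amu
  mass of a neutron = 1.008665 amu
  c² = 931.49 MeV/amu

F-19: Σm = 9(1.0078) + 10(1.008665) = 19.156850 amu; Δm = 0.158450 amu; E_B = 147.59 MeV; E_B/A = 7.768 MeV
Ni-60: Σm = 28(1.0078) + 32(1.008665) = 60.495680 amu; Δm = 0.564894 amu; E_B = 526.19 MeV; E_B/A = 8.770 MeV
Ni-60 has the higher binding energy per nucleon, so it is the more tightly bound nucleus.

Ni-60; 8.77 MeV/nucleon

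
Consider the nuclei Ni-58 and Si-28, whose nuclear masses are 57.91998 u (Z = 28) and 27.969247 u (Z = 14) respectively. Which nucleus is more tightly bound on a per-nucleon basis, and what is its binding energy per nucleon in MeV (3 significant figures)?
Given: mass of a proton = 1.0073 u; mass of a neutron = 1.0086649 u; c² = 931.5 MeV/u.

Ni-58; 8.74 MeV/nucleon

Ni-58: Σm = 28(1.0073) + 30(1.0086649) = 58.4643470 u; Δm = 0.5443670 u; E_B = 507.08 MeV; E_B/A = 8.743 MeV
Si-28: Σm = 14(1.0073) + 14(1.0086649) = 28.2235086 u; Δm = 0.2542616 u; E_B = 236.84 MeV; E_B/A = 8.459 MeV
Ni-58 has the higher binding energy per nucleon, so it is the more tightly bound nucleus.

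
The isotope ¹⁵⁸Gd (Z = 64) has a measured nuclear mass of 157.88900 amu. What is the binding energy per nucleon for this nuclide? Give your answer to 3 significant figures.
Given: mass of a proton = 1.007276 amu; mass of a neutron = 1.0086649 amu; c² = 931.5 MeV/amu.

8.20 MeV/nucleon

The nucleus contains 64 protons and 158 − 64 = 94 neutrons.
Σm = 64·m_p + 94·m_n = 64.465664 + 94.8145006 = 159.2801646 amu
Δm = 159.2801646 − 157.88900 = 1.3911646 amu
E_B = 1.3911646 × 931.5 = 1295.87 MeV
Per nucleon: 1295.87 / 158 = 8.202 MeV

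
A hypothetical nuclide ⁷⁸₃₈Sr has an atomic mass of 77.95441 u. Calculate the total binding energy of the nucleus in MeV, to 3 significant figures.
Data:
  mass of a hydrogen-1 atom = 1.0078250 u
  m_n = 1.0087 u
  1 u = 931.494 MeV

644 MeV

The nucleus contains 38 protons and 78 − 38 = 40 neutrons.
Total constituent mass: 38 × 1.0078250 + 40 × 1.0087 = 78.6453500 u
Mass defect Δm = 78.6453500 − 77.95441 = 0.6909400 u
E_B = 0.6909400 × 931.494 = 643.606 MeV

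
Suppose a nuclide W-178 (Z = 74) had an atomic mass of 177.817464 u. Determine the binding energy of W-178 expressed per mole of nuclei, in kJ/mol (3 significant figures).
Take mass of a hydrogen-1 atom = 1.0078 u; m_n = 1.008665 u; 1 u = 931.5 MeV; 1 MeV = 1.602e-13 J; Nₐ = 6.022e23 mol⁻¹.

The nucleus contains 74 protons and 178 − 74 = 104 neutrons.
Mass of separated nucleons = 74(1.0078) + 104(1.008665) = 74.5772 + 104.901160 = 179.478360 u
Δm = 179.478360 − 177.817464 = 1.660896 u
Converting to energy: 1.660896 u × 931.5 MeV/u = 1547.12 MeV
Per nucleus in joules: 1547.12 MeV × 1.602e-13 J/MeV = 2.4785e-10 J
Per mole: 2.4785e-10 J × 6.022e23 mol⁻¹ = 1.4926e+14 J/mol

1.49e+11 kJ/mol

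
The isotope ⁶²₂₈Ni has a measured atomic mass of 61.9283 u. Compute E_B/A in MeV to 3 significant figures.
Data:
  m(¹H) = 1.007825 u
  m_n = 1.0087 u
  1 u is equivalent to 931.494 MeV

8.81 MeV/nucleon

With 28 protons and 34 neutrons (A = 62):
Mass of separated nucleons = 28(1.007825) + 34(1.0087) = 28.219100 + 34.2958 = 62.514900 u
Δm = 62.514900 − 61.9283 = 0.586600 u
Converting to energy: 0.586600 u × 931.494 MeV/u = 546.414 MeV
Dividing by A = 62 gives 8.813 MeV per nucleon.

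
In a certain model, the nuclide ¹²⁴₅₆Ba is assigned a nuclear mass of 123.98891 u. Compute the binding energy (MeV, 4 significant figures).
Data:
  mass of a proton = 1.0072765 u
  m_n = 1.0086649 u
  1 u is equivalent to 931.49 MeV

938.7 MeV

The nucleus contains 56 protons and 124 − 56 = 68 neutrons.
Total constituent mass: 56 × 1.0072765 + 68 × 1.0086649 = 124.9966972 u
The mass defect is 124.9966972 − 123.98891 = 1.0077872 u.
Binding energy = Δm·c² = 1.0077872 × 931.49 MeV/u = 938.744 MeV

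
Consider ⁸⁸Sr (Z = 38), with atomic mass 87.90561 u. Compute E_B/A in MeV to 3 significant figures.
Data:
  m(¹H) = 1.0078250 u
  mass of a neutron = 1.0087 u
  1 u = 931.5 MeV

8.75 MeV/nucleon

Total constituent mass: 38 × 1.0078250 + 50 × 1.0087 = 88.7323500 u
Mass defect Δm = 88.7323500 − 87.90561 = 0.8267400 u
Converting to energy: 0.8267400 u × 931.5 MeV/u = 770.108 MeV
Per nucleon: 770.108 / 88 = 8.751 MeV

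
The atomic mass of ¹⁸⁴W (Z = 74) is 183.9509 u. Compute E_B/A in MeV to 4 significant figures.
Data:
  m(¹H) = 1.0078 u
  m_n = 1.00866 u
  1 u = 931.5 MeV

Z = 74, so N = A − Z = 184 − 74 = 110.
Σm = 74·m(¹H) + 110·m_n = 74.5772 + 110.95260 = 185.52980 u
Δm = 185.52980 − 183.9509 = 1.57890 u
Converting to energy: 1.57890 u × 931.5 MeV/u = 1470.75 MeV
BE/A = 1470.75 MeV / 184 = 7.993 MeV/nucleon

7.993 MeV/nucleon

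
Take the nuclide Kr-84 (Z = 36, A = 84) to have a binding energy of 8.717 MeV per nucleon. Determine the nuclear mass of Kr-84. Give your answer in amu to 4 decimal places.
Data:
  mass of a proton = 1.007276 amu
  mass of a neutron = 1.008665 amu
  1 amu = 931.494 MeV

83.8918 amu

Total binding energy = 84 × 8.717 = 732.228 MeV
Mass defect = 732.228 MeV / (931.494 MeV/amu) = 0.786079 amu
Constituent mass = 36(1.007276) + 48(1.008665) = 84.677856 amu
Nuclear mass = 84.677856 − 0.786079 = 83.891777 amu ≈ 83.8918 amu (to 4 decimal places)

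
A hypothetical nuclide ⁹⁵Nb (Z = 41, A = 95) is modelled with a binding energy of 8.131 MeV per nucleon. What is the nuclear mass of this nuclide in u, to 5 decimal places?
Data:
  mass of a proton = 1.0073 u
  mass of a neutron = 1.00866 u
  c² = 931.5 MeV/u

Total binding energy = 95 × 8.131 = 772.445 MeV
Mass defect = 772.445 MeV / (931.5 MeV/u) = 0.8292485 u
Constituent mass = 41(1.0073) + 54(1.00866) = 95.76694 u
Nuclear mass = 95.76694 − 0.8292485 = 94.9376915 u ≈ 94.93769 u (to 5 decimal places)

94.93769 u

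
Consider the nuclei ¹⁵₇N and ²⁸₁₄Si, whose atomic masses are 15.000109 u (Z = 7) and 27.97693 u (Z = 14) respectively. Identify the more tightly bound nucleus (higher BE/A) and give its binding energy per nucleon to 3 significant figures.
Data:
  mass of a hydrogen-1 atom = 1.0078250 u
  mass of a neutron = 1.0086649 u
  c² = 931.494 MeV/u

¹⁵₇N: Σm = 7(1.0078250) + 8(1.0086649) = 15.1240942 u; Δm = 0.1239852 u; E_B = 115.49 MeV; E_B/A = 7.699 MeV
²⁸₁₄Si: Σm = 14(1.0078250) + 14(1.0086649) = 28.2308586 u; Δm = 0.2539286 u; E_B = 236.53 MeV; E_B/A = 8.448 MeV
²⁸₁₄Si has the higher binding energy per nucleon, so it is the more tightly bound nucleus.

²⁸₁₄Si; 8.45 MeV/nucleon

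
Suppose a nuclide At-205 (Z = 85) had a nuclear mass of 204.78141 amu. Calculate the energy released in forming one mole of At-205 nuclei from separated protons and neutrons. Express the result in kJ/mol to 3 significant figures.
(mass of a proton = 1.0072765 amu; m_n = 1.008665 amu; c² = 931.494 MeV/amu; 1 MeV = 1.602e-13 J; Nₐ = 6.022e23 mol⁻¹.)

Z = 85, so N = A − Z = 205 − 85 = 120.
Mass of separated nucleons = 85(1.0072765) + 120(1.008665) = 85.6185025 + 121.039800 = 206.6583025 amu
Mass defect Δm = 206.6583025 − 204.78141 = 1.8768925 amu
Converting to energy: 1.8768925 amu × 931.494 MeV/amu = 1748.31 MeV
Per nucleus in joules: 1748.31 MeV × 1.602e-13 J/MeV = 2.8008e-10 J
Per mole: 2.8008e-10 J × 6.022e23 mol⁻¹ = 1.6866e+14 J/mol

1.69e+11 kJ/mol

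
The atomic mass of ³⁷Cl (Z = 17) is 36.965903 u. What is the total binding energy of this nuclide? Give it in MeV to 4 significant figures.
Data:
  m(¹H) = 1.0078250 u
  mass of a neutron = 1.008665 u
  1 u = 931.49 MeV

Z = 17, so N = A − Z = 37 − 17 = 20.
Mass of separated nucleons = 17(1.0078250) + 20(1.008665) = 17.1330250 + 20.173300 = 37.3063250 u
Mass defect Δm = 37.3063250 − 36.965903 = 0.3404220 u
E_B = 0.3404220 × 931.49 = 317.100 MeV

317.1 MeV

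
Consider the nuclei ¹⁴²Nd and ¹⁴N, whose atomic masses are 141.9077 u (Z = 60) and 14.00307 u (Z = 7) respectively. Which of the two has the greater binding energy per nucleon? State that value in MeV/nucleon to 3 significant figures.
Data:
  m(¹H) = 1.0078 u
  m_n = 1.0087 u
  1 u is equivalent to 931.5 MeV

¹⁴²Nd; 8.36 MeV/nucleon

¹⁴²Nd: Σm = 60(1.0078) + 82(1.0087) = 143.1814 u; Δm = 1.2737 u; E_B = 1186.45 MeV; E_B/A = 8.355 MeV
¹⁴N: Σm = 7(1.0078) + 7(1.0087) = 14.1155 u; Δm = 0.11243 u; E_B = 104.73 MeV; E_B/A = 7.481 MeV
¹⁴²Nd has the higher binding energy per nucleon, so it is the more tightly bound nucleus.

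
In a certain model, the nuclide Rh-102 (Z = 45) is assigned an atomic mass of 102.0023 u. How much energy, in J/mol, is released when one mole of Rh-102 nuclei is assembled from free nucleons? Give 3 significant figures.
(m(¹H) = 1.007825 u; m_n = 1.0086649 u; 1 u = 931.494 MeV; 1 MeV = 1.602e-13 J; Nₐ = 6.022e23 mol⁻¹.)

7.58e+13 J/mol

With 45 protons and 57 neutrons (A = 102):
Σm = 45·m(¹H) + 57·m_n = 45.352125 + 57.4938993 = 102.8460243 u
Mass defect Δm = 102.8460243 − 102.0023 = 0.8437243 u
Converting to energy: 0.8437243 u × 931.494 MeV/u = 785.924 MeV
Per nucleus in joules: 785.924 MeV × 1.602e-13 J/MeV = 1.2591e-10 J
Per mole: 1.2591e-10 J × 6.022e23 mol⁻¹ = 7.5823e+13 J/mol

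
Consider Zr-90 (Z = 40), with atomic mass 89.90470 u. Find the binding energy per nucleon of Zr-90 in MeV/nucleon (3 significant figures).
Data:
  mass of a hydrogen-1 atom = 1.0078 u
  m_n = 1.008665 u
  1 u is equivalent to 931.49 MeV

Total constituent mass: 40 × 1.0078 + 50 × 1.008665 = 90.745250 u
Δm = 90.745250 − 89.90470 = 0.840550 u
Converting to energy: 0.840550 u × 931.49 MeV/u = 782.964 MeV
Per nucleon: 782.964 / 90 = 8.700 MeV

8.70 MeV/nucleon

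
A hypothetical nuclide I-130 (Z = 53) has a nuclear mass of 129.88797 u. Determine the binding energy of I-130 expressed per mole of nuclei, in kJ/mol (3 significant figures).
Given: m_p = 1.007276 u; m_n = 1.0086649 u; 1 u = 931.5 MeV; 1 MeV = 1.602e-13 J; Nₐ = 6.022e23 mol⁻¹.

Z = 53, so N = A − Z = 130 − 53 = 77.
Σm = 53·m_p + 77·m_n = 53.385628 + 77.6671973 = 131.0528253 u
Δm = 131.0528253 − 129.88797 = 1.1648553 u
Converting to energy: 1.1648553 u × 931.5 MeV/u = 1085.06 MeV
Per nucleus in joules: 1085.06 MeV × 1.602e-13 J/MeV = 1.7383e-10 J
Per mole: 1.7383e-10 J × 6.022e23 mol⁻¹ = 1.0468e+14 J/mol

1.05e+11 kJ/mol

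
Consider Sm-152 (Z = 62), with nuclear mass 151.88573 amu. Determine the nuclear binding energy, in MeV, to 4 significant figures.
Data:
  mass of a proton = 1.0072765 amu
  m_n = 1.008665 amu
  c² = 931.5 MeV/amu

1253 MeV

Total constituent mass: 62 × 1.0072765 + 90 × 1.008665 = 153.2309930 amu
Δm = 153.2309930 − 151.88573 = 1.3452630 amu
E_B = 1.3452630 × 931.5 = 1253.11 MeV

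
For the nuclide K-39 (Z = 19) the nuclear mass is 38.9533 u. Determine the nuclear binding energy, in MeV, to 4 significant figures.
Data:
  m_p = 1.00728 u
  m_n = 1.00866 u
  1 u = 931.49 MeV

333.7 MeV

The nucleus contains 19 protons and 39 − 19 = 20 neutrons.
Total constituent mass: 19 × 1.00728 + 20 × 1.00866 = 39.31152 u
The mass defect is 39.31152 − 38.9533 = 0.35822 u.
E_B = 0.35822 × 931.49 = 333.678 MeV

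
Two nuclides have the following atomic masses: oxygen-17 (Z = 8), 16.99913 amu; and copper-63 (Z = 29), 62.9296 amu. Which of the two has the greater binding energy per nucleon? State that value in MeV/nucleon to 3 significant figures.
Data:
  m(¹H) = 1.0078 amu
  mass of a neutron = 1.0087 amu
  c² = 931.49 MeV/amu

oxygen-17: Σm = 8(1.0078) + 9(1.0087) = 17.1407 amu; Δm = 0.14157 amu; E_B = 131.87 MeV; E_B/A = 7.757 MeV
copper-63: Σm = 29(1.0078) + 34(1.0087) = 63.5220 amu; Δm = 0.5924 amu; E_B = 551.81 MeV; E_B/A = 8.759 MeV
copper-63 has the higher binding energy per nucleon, so it is the more tightly bound nucleus.

copper-63; 8.76 MeV/nucleon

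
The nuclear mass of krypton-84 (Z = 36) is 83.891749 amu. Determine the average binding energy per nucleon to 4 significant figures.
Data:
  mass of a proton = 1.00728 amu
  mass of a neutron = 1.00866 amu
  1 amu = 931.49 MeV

Σm = 36·m_p + 48·m_n = 36.26208 + 48.41568 = 84.67776 amu
Mass defect Δm = 84.67776 − 83.891749 = 0.786011 amu
Converting to energy: 0.786011 amu × 931.49 MeV/amu = 732.161 MeV
BE/A = 732.161 MeV / 84 = 8.716 MeV/nucleon

8.716 MeV/nucleon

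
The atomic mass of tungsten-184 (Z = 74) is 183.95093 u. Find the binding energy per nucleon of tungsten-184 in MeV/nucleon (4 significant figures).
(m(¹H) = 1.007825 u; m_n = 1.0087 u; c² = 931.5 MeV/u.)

Mass of separated nucleons = 74(1.007825) + 110(1.0087) = 74.579050 + 110.9570 = 185.536050 u
Mass defect Δm = 185.536050 − 183.95093 = 1.585120 u
Binding energy = Δm·c² = 1.585120 × 931.5 MeV/u = 1476.54 MeV
Dividing by A = 184 gives 8.025 MeV per nucleon.

8.025 MeV/nucleon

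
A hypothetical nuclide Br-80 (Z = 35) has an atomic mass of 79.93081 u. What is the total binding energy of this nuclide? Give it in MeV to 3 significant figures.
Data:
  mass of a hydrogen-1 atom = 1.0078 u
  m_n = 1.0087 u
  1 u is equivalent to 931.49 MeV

With 35 protons and 45 neutrons (A = 80):
Mass of separated nucleons = 35(1.0078) + 45(1.0087) = 35.2730 + 45.3915 = 80.6645 u
Mass defect Δm = 80.6645 − 79.93081 = 0.73369 u
Binding energy = Δm·c² = 0.73369 × 931.49 MeV/u = 683.425 MeV

683 MeV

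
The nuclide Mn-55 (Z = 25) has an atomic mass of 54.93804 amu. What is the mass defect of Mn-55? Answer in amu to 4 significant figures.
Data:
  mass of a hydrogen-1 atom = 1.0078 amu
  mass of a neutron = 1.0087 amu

0.5180 amu

Total constituent mass: 25 × 1.0078 + 30 × 1.0087 = 55.4560 amu
The mass defect is 55.4560 − 54.93804 = 0.51796 amu.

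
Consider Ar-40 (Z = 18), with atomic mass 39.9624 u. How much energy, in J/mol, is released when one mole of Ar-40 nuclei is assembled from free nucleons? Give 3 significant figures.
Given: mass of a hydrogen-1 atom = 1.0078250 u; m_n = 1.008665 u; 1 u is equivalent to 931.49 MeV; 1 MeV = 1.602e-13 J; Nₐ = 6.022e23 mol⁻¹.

The nucleus contains 18 protons and 40 − 18 = 22 neutrons.
Σm = 18·m(¹H) + 22·m_n = 18.1408500 + 22.190630 = 40.3314800 u
Δm = 40.3314800 − 39.9624 = 0.3690800 u
E_B = 0.3690800 × 931.49 = 343.794 MeV
Per nucleus in joules: 343.794 MeV × 1.602e-13 J/MeV = 5.5076e-11 J
Per mole: 5.5076e-11 J × 6.022e23 mol⁻¹ = 3.3167e+13 J/mol

3.32e+13 J/mol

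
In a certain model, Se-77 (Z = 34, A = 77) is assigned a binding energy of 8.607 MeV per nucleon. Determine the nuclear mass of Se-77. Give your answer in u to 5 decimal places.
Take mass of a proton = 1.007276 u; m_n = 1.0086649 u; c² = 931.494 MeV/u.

Total binding energy = 77 × 8.607 = 662.739 MeV
Mass defect = 662.739 MeV / (931.494 MeV/u) = 0.7114796 u
Constituent mass = 34(1.007276) + 43(1.0086649) = 77.6199747 u
Nuclear mass = 77.6199747 − 0.7114796 = 76.9084951 u ≈ 76.90850 u (to 5 decimal places)

76.90850 u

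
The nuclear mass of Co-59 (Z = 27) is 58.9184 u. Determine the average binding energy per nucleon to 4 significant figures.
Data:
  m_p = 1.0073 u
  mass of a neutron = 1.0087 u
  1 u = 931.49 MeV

Mass of separated nucleons = 27(1.0073) + 32(1.0087) = 27.1971 + 32.2784 = 59.4755 u
Δm = 59.4755 − 58.9184 = 0.5571 u
Binding energy = Δm·c² = 0.5571 × 931.49 MeV/u = 518.933 MeV
Dividing by A = 59 gives 8.795 MeV per nucleon.

8.795 MeV/nucleon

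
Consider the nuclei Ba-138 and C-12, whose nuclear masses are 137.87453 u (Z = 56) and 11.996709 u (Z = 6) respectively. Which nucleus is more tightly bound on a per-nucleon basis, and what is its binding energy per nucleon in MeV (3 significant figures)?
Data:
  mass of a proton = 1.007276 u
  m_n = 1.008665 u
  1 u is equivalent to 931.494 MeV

Ba-138; 8.39 MeV/nucleon

Ba-138: Σm = 56(1.007276) + 82(1.008665) = 139.117986 u; Δm = 1.243456 u; E_B = 1158.3 MeV; E_B/A = 8.393 MeV
C-12: Σm = 6(1.007276) + 6(1.008665) = 12.095646 u; Δm = 0.098937 u; E_B = 92.159 MeV; E_B/A = 7.680 MeV
Ba-138 has the higher binding energy per nucleon, so it is the more tightly bound nucleus.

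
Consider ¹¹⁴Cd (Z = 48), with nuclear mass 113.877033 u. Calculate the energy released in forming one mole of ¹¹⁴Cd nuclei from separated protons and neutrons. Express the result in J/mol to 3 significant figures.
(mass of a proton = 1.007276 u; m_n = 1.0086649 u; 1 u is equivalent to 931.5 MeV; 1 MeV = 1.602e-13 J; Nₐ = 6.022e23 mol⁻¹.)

The nucleus contains 48 protons and 114 − 48 = 66 neutrons.
Total constituent mass: 48 × 1.007276 + 66 × 1.0086649 = 114.9211314 u
Mass defect Δm = 114.9211314 − 113.877033 = 1.0440984 u
Binding energy = Δm·c² = 1.0440984 × 931.5 MeV/u = 972.578 MeV
Per nucleus in joules: 972.578 MeV × 1.602e-13 J/MeV = 1.5581e-10 J
Per mole: 1.5581e-10 J × 6.022e23 mol⁻¹ = 9.3829e+13 J/mol

9.38e+13 J/mol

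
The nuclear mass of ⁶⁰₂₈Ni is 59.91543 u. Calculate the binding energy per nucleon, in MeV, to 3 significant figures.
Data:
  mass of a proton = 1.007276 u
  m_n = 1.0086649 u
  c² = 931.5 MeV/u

Mass of separated nucleons = 28(1.007276) + 32(1.0086649) = 28.203728 + 32.2772768 = 60.4810048 u
Mass defect Δm = 60.4810048 − 59.91543 = 0.5655748 u
Binding energy = Δm·c² = 0.5655748 × 931.5 MeV/u = 526.833 MeV
Dividing by A = 60 gives 8.781 MeV per nucleon.

8.78 MeV/nucleon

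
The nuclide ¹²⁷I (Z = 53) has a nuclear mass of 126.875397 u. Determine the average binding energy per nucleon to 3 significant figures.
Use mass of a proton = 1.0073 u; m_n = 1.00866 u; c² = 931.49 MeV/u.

8.45 MeV/nucleon

Mass of separated nucleons = 53(1.0073) + 74(1.00866) = 53.3869 + 74.64084 = 128.02774 u
Mass defect Δm = 128.02774 − 126.875397 = 1.152343 u
Binding energy = Δm·c² = 1.152343 × 931.49 MeV/u = 1073.40 MeV
Dividing by A = 127 gives 8.452 MeV per nucleon.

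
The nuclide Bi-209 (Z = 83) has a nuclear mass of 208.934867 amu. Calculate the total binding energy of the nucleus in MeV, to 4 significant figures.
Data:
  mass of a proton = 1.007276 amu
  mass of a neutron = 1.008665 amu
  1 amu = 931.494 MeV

1640 MeV

With 83 protons and 126 neutrons (A = 209):
Mass of separated nucleons = 83(1.007276) + 126(1.008665) = 83.603908 + 127.091790 = 210.695698 amu
The mass defect is 210.695698 − 208.934867 = 1.760831 amu.
Converting to energy: 1.760831 amu × 931.494 MeV/amu = 1640.20 MeV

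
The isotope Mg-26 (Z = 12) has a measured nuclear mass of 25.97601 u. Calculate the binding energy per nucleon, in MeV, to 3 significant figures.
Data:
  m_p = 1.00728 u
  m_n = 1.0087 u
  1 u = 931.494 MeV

8.35 MeV/nucleon

Total constituent mass: 12 × 1.00728 + 14 × 1.0087 = 26.20916 u
Mass defect Δm = 26.20916 − 25.97601 = 0.23315 u
E_B = 0.23315 × 931.494 = 217.178 MeV
Dividing by A = 26 gives 8.353 MeV per nucleon.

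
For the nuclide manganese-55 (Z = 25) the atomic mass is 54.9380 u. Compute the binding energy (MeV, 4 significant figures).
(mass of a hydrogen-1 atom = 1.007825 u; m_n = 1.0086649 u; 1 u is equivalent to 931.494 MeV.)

482.1 MeV

With 25 protons and 30 neutrons (A = 55):
Mass of separated nucleons = 25(1.007825) + 30(1.0086649) = 25.195625 + 30.2599470 = 55.4555720 u
The mass defect is 55.4555720 − 54.9380 = 0.5175720 u.
E_B = 0.5175720 × 931.494 = 482.115 MeV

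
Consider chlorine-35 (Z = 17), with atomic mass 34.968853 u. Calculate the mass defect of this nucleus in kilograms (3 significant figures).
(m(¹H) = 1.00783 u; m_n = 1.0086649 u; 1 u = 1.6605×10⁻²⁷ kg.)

Z = 17, so N = A − Z = 35 − 17 = 18.
Mass of separated nucleons = 17(1.00783) + 18(1.0086649) = 17.13311 + 18.1559682 = 35.2890782 u
Δm = 35.2890782 − 34.968853 = 0.3202252 u
In SI units: 0.3202252 u × 1.6605×10⁻²⁷ kg/u = 5.3173e-28 kg

5.32e-28 kg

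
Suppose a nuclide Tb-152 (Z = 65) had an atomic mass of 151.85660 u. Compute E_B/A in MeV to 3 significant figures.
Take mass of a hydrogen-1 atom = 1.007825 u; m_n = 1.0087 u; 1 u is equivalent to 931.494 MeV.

Mass of separated nucleons = 65(1.007825) + 87(1.0087) = 65.508625 + 87.7569 = 153.265525 u
The mass defect is 153.265525 − 151.85660 = 1.408925 u.
Binding energy = Δm·c² = 1.408925 × 931.494 MeV/u = 1312.41 MeV
Per nucleon: 1312.41 / 152 = 8.634 MeV

8.63 MeV/nucleon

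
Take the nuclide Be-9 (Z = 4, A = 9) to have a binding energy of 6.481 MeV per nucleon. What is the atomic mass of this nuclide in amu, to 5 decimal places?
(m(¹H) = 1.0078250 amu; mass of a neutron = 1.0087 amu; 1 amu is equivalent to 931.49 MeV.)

Total binding energy = 9 × 6.481 = 58.329 MeV
Mass defect = 58.329 MeV / (931.49 MeV/amu) = 0.0626190 amu
Constituent mass = 4(1.0078250) + 5(1.0087) = 9.0748000 amu
Atomic mass = 9.0748000 − 0.0626190 = 9.0121810 amu ≈ 9.01218 amu (to 5 decimal places)

9.01218 amu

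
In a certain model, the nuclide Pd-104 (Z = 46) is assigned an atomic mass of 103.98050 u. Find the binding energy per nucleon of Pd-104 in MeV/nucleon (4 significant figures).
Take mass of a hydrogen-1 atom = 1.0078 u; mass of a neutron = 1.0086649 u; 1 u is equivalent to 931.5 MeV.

7.890 MeV/nucleon

With 46 protons and 58 neutrons (A = 104):
Mass of separated nucleons = 46(1.0078) + 58(1.0086649) = 46.3588 + 58.5025642 = 104.8613642 u
Mass defect Δm = 104.8613642 − 103.98050 = 0.8808642 u
Converting to energy: 0.8808642 u × 931.5 MeV/u = 820.525 MeV
Per nucleon: 820.525 / 104 = 7.890 MeV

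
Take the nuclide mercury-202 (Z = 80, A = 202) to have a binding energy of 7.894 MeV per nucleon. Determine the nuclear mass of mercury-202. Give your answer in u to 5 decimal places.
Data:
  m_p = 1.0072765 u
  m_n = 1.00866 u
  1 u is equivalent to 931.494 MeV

Total binding energy = 202 × 7.894 = 1594.588 MeV
Mass defect = 1594.588 MeV / (931.494 MeV/u) = 1.7118607 u
Constituent mass = 80(1.0072765) + 122(1.00866) = 203.6386400 u
Nuclear mass = 203.6386400 − 1.7118607 = 201.9267793 u ≈ 201.92678 u (to 5 decimal places)

201.92678 u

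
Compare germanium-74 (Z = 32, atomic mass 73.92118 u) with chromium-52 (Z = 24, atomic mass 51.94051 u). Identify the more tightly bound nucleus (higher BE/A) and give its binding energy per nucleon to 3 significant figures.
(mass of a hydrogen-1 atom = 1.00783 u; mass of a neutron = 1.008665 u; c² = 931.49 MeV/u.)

germanium-74: Σm = 32(1.00783) + 42(1.008665) = 74.614490 u; Δm = 0.693310 u; E_B = 645.81 MeV; E_B/A = 8.727 MeV
chromium-52: Σm = 24(1.00783) + 28(1.008665) = 52.430540 u; Δm = 0.490030 u; E_B = 456.46 MeV; E_B/A = 8.778 MeV
chromium-52 has the higher binding energy per nucleon, so it is the more tightly bound nucleus.

chromium-52; 8.78 MeV/nucleon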